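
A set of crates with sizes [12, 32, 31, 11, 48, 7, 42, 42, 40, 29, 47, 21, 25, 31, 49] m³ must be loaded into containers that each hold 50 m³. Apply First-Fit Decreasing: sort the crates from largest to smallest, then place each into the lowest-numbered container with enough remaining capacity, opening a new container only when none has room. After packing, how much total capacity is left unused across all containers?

83

Sorted descending: 49, 48, 47, 42, 42, 40, 32, 31, 31, 29, 25, 21, 12, 11, 7.
Put 49 m³ in container 1; 1 m³ remain.
Put 48 m³ in container 2; 2 m³ remain.
Put 47 m³ in container 3; 3 m³ remain.
Put 42 m³ in container 4; 8 m³ remain.
Put 42 m³ in container 5; 8 m³ remain.
Put 40 m³ in container 6; 10 m³ remain.
Put 32 m³ in container 7; 18 m³ remain.
Put 31 m³ in container 8; 19 m³ remain.
Put 31 m³ in container 9; 19 m³ remain.
Put 29 m³ in container 10; 21 m³ remain.
Put 25 m³ in container 11; 25 m³ remain.
Put 21 m³ in container 10; 0 m³ remain.
Put 12 m³ in container 7; 6 m³ remain.
Put 11 m³ in container 8; 8 m³ remain.
Put 7 m³ in container 4; 1 m³ remain.
11 containers × 50 m³ = 550 m³; used 467 m³; unused 83 m³.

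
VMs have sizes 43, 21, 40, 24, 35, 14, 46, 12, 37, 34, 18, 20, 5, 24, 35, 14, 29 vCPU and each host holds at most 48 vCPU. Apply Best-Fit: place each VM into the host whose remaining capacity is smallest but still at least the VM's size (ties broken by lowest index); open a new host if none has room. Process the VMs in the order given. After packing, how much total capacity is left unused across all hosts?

host 1: place 43 vCPU, 5 vCPU left
host 2: place 21 vCPU, 27 vCPU left
host 3: place 40 vCPU, 8 vCPU left
host 2: place 24 vCPU, 3 vCPU left
host 4: place 35 vCPU, 13 vCPU left
host 5: place 14 vCPU, 34 vCPU left
host 6: place 46 vCPU, 2 vCPU left
host 4: place 12 vCPU, 1 vCPU left
host 7: place 37 vCPU, 11 vCPU left
host 5: place 34 vCPU, 0 vCPU left
host 8: place 18 vCPU, 30 vCPU left
host 8: place 20 vCPU, 10 vCPU left
host 1: place 5 vCPU, 0 vCPU left
host 9: place 24 vCPU, 24 vCPU left
host 10: place 35 vCPU, 13 vCPU left
host 9: place 14 vCPU, 10 vCPU left
host 11: place 29 vCPU, 19 vCPU left
11 hosts × 48 vCPU = 528 vCPU; used 451 vCPU; unused 77 vCPU.

77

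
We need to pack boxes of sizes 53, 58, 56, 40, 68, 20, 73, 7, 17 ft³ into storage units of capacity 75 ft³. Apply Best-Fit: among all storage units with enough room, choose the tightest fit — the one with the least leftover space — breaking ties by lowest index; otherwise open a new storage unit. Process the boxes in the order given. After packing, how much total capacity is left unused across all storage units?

58

storage unit 1: place 53 ft³, 22 ft³ left
storage unit 2: place 58 ft³, 17 ft³ left
storage unit 3: place 56 ft³, 19 ft³ left
storage unit 4: place 40 ft³, 35 ft³ left
storage unit 5: place 68 ft³, 7 ft³ left
storage unit 1: place 20 ft³, 2 ft³ left
storage unit 6: place 73 ft³, 2 ft³ left
storage unit 5: place 7 ft³, 0 ft³ left
storage unit 2: place 17 ft³, 0 ft³ left
6 storage units × 75 ft³ = 450 ft³; used 392 ft³; unused 58 ft³.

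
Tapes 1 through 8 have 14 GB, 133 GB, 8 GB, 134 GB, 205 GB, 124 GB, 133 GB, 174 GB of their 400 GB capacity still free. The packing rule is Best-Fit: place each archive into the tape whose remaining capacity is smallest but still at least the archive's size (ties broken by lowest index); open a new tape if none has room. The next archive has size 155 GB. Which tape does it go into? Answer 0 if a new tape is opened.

8

Tapes with room: tape 5 (205 GB), tape 8 (174 GB).
Tightest fit is tape 8 with 174 GB free.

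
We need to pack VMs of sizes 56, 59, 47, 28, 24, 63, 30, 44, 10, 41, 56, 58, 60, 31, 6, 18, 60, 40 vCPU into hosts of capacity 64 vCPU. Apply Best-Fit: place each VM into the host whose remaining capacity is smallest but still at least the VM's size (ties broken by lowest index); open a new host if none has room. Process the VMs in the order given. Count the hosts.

13 hosts

56 vCPU → host 1 (remaining 8 vCPU)
59 vCPU → host 2 (remaining 5 vCPU)
47 vCPU → host 3 (remaining 17 vCPU)
28 vCPU → host 4 (remaining 36 vCPU)
24 vCPU → host 4 (remaining 12 vCPU)
63 vCPU → host 5 (remaining 1 vCPU)
30 vCPU → host 6 (remaining 34 vCPU)
44 vCPU → host 7 (remaining 20 vCPU)
10 vCPU → host 4 (remaining 2 vCPU)
41 vCPU → host 8 (remaining 23 vCPU)
56 vCPU → host 9 (remaining 8 vCPU)
58 vCPU → host 10 (remaining 6 vCPU)
60 vCPU → host 11 (remaining 4 vCPU)
31 vCPU → host 6 (remaining 3 vCPU)
6 vCPU → host 10 (remaining 0 vCPU)
18 vCPU → host 7 (remaining 2 vCPU)
60 vCPU → host 12 (remaining 4 vCPU)
40 vCPU → host 13 (remaining 24 vCPU)
Final hosts: [56] [59] [47] [28,24,10] [63] [30,31] [44,18] [41] [56] [58,6] [60] [60] [40].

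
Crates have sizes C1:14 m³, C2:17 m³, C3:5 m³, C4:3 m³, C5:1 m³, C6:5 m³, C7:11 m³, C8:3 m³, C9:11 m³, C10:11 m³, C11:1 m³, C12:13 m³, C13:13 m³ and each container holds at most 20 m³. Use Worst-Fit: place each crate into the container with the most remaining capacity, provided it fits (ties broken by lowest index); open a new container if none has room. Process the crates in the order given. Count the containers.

Put C1 (14 m³) in container 1; 6 m³ remain.
Put C2 (17 m³) in container 2; 3 m³ remain.
Put C3 (5 m³) in container 1; 1 m³ remain.
Put C4 (3 m³) in container 2; 0 m³ remain.
Put C5 (1 m³) in container 1; 0 m³ remain.
Put C6 (5 m³) in container 3; 15 m³ remain.
Put C7 (11 m³) in container 3; 4 m³ remain.
Put C8 (3 m³) in container 3; 1 m³ remain.
Put C9 (11 m³) in container 4; 9 m³ remain.
Put C10 (11 m³) in container 5; 9 m³ remain.
Put C11 (1 m³) in container 4; 8 m³ remain.
Put C12 (13 m³) in container 6; 7 m³ remain.
Put C13 (13 m³) in container 7; 7 m³ remain.
Final containers: [14,5,1] [17,3] [5,11,3] [11,1] [11] [13] [13].

7 containers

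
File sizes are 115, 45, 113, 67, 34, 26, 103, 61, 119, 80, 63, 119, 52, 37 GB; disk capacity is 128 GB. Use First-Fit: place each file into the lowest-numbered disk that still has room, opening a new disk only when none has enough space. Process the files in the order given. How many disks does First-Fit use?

disk 1: place 115 GB, 13 GB left
disk 2: place 45 GB, 83 GB left
disk 3: place 113 GB, 15 GB left
disk 2: place 67 GB, 16 GB left
disk 4: place 34 GB, 94 GB left
disk 4: place 26 GB, 68 GB left
disk 5: place 103 GB, 25 GB left
disk 4: place 61 GB, 7 GB left
disk 6: place 119 GB, 9 GB left
disk 7: place 80 GB, 48 GB left
disk 8: place 63 GB, 65 GB left
disk 9: place 119 GB, 9 GB left
disk 8: place 52 GB, 13 GB left
disk 7: place 37 GB, 11 GB left
Final disks: [115] [45,67] [113] [34,26,61] [103] [119] [80,37] [63,52] [119].

9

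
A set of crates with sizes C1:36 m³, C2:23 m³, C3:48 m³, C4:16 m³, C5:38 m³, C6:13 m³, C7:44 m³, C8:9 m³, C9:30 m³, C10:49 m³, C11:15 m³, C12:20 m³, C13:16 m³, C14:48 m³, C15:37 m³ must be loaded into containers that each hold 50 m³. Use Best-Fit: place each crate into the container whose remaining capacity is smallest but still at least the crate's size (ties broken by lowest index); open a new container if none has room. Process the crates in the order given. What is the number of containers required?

10 containers

C1 (36 m³) → container 1 (remaining 14 m³)
C2 (23 m³) → container 2 (remaining 27 m³)
C3 (48 m³) → container 3 (remaining 2 m³)
C4 (16 m³) → container 2 (remaining 11 m³)
C5 (38 m³) → container 4 (remaining 12 m³)
C6 (13 m³) → container 1 (remaining 1 m³)
C7 (44 m³) → container 5 (remaining 6 m³)
C8 (9 m³) → container 2 (remaining 2 m³)
C9 (30 m³) → container 6 (remaining 20 m³)
C10 (49 m³) → container 7 (remaining 1 m³)
C11 (15 m³) → container 6 (remaining 5 m³)
C12 (20 m³) → container 8 (remaining 30 m³)
C13 (16 m³) → container 8 (remaining 14 m³)
C14 (48 m³) → container 9 (remaining 2 m³)
C15 (37 m³) → container 10 (remaining 13 m³)
Final containers: [36,13] [23,16,9] [48] [38] [44] [30,15] [49] [20,16] [48] [37].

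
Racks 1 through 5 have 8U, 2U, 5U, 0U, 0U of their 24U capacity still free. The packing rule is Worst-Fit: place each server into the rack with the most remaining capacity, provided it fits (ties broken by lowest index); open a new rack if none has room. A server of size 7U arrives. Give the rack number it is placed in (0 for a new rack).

Racks with room: rack 1 (8U).
Most room is rack 1 with 8U free.

1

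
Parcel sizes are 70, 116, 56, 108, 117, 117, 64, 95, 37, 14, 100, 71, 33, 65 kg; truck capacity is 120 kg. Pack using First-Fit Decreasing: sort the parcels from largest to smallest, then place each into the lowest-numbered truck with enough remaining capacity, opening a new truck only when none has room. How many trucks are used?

10 trucks

Sorted descending: 117, 117, 116, 108, 100, 95, 71, 70, 65, 64, 56, 37, 33, 14.
truck 1: place 117 kg, 3 kg left
truck 2: place 117 kg, 3 kg left
truck 3: place 116 kg, 4 kg left
truck 4: place 108 kg, 12 kg left
truck 5: place 100 kg, 20 kg left
truck 6: place 95 kg, 25 kg left
truck 7: place 71 kg, 49 kg left
truck 8: place 70 kg, 50 kg left
truck 9: place 65 kg, 55 kg left
truck 10: place 64 kg, 56 kg left
truck 10: place 56 kg, 0 kg left
truck 7: place 37 kg, 12 kg left
truck 8: place 33 kg, 17 kg left
truck 5: place 14 kg, 6 kg left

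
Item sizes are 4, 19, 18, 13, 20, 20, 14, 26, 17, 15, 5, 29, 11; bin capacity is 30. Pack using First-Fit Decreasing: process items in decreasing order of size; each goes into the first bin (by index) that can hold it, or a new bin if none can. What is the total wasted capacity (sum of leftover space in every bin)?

Sorted descending: 29, 26, 20, 20, 19, 18, 17, 15, 14, 13, 11, 5, 4.
29 → bin 1 (remaining 1)
26 → bin 2 (remaining 4)
20 → bin 3 (remaining 10)
20 → bin 4 (remaining 10)
19 → bin 5 (remaining 11)
18 → bin 6 (remaining 12)
17 → bin 7 (remaining 13)
15 → bin 8 (remaining 15)
14 → bin 8 (remaining 1)
13 → bin 7 (remaining 0)
11 → bin 5 (remaining 0)
5 → bin 3 (remaining 5)
4 → bin 2 (remaining 0)
8 bins × 30 = 240; used 211; unused 29.

29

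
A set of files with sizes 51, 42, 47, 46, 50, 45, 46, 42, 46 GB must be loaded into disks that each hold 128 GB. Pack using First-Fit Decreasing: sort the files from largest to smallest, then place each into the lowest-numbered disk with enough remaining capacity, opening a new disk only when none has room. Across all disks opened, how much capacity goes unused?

Sorted descending: 51, 50, 47, 46, 46, 46, 45, 42, 42.
Put 51 GB in disk 1; 77 GB remain.
Put 50 GB in disk 1; 27 GB remain.
Put 47 GB in disk 2; 81 GB remain.
Put 46 GB in disk 2; 35 GB remain.
Put 46 GB in disk 3; 82 GB remain.
Put 46 GB in disk 3; 36 GB remain.
Put 45 GB in disk 4; 83 GB remain.
Put 42 GB in disk 4; 41 GB remain.
Put 42 GB in disk 5; 86 GB remain.
5 disks × 128 GB = 640 GB; used 415 GB; unused 225 GB.

225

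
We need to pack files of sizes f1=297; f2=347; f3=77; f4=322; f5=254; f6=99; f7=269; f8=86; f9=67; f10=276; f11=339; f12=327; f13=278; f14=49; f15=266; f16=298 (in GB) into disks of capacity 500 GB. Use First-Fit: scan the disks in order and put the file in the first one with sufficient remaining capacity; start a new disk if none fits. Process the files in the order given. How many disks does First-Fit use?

11 disks

f1 (297 GB) → disk 1 (remaining 203 GB)
f2 (347 GB) → disk 2 (remaining 153 GB)
f3 (77 GB) → disk 1 (remaining 126 GB)
f4 (322 GB) → disk 3 (remaining 178 GB)
f5 (254 GB) → disk 4 (remaining 246 GB)
f6 (99 GB) → disk 1 (remaining 27 GB)
f7 (269 GB) → disk 5 (remaining 231 GB)
f8 (86 GB) → disk 2 (remaining 67 GB)
f9 (67 GB) → disk 2 (remaining 0 GB)
f10 (276 GB) → disk 6 (remaining 224 GB)
f11 (339 GB) → disk 7 (remaining 161 GB)
f12 (327 GB) → disk 8 (remaining 173 GB)
f13 (278 GB) → disk 9 (remaining 222 GB)
f14 (49 GB) → disk 3 (remaining 129 GB)
f15 (266 GB) → disk 10 (remaining 234 GB)
f16 (298 GB) → disk 11 (remaining 202 GB)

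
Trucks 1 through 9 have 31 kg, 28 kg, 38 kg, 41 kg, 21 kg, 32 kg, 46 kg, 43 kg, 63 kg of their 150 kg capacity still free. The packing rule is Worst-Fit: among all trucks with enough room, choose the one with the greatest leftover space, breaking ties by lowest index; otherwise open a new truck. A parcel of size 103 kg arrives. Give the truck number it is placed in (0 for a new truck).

No truck has ≥ 103 kg free, so a new truck is opened.

0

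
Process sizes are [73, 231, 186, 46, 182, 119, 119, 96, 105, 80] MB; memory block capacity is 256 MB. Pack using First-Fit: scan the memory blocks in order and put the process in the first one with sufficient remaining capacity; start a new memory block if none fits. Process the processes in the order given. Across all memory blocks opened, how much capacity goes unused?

299

73 MB → memory block 1 (remaining 183 MB)
231 MB → memory block 2 (remaining 25 MB)
186 MB → memory block 3 (remaining 70 MB)
46 MB → memory block 1 (remaining 137 MB)
182 MB → memory block 4 (remaining 74 MB)
119 MB → memory block 1 (remaining 18 MB)
119 MB → memory block 5 (remaining 137 MB)
96 MB → memory block 5 (remaining 41 MB)
105 MB → memory block 6 (remaining 151 MB)
80 MB → memory block 6 (remaining 71 MB)
6 memory blocks × 256 MB = 1536 MB; used 1237 MB; unused 299 MB.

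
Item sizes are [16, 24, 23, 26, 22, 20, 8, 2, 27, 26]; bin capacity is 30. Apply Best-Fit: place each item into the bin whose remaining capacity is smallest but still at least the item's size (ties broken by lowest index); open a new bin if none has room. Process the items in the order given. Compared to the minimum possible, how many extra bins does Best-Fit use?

Best-Fit: [16] [24] [23] [26,2] [22,8] [20] [27] [26] → 8 bins.
8 items exceed 15 (half the capacity), and no two of those can share a bin, so at least 8 bins are needed.
So 8 is already optimal.

0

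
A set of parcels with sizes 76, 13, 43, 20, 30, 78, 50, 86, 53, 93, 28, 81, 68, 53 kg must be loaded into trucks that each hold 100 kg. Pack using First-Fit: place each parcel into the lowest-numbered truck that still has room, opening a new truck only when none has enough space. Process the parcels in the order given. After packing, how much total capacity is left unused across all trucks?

228

Put 76 kg in truck 1; 24 kg remain.
Put 13 kg in truck 1; 11 kg remain.
Put 43 kg in truck 2; 57 kg remain.
Put 20 kg in truck 2; 37 kg remain.
Put 30 kg in truck 2; 7 kg remain.
Put 78 kg in truck 3; 22 kg remain.
Put 50 kg in truck 4; 50 kg remain.
Put 86 kg in truck 5; 14 kg remain.
Put 53 kg in truck 6; 47 kg remain.
Put 93 kg in truck 7; 7 kg remain.
Put 28 kg in truck 4; 22 kg remain.
Put 81 kg in truck 8; 19 kg remain.
Put 68 kg in truck 9; 32 kg remain.
Put 53 kg in truck 10; 47 kg remain.
10 trucks × 100 kg = 1000 kg; used 772 kg; unused 228 kg.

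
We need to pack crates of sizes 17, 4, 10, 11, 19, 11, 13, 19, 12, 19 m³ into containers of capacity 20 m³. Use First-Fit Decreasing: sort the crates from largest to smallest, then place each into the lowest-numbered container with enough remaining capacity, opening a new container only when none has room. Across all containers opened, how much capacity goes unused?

45

Sorted descending: 19, 19, 19, 17, 13, 12, 11, 11, 10, 4.
19 m³ → container 1 (remaining 1 m³)
19 m³ → container 2 (remaining 1 m³)
19 m³ → container 3 (remaining 1 m³)
17 m³ → container 4 (remaining 3 m³)
13 m³ → container 5 (remaining 7 m³)
12 m³ → container 6 (remaining 8 m³)
11 m³ → container 7 (remaining 9 m³)
11 m³ → container 8 (remaining 9 m³)
10 m³ → container 9 (remaining 10 m³)
4 m³ → container 5 (remaining 3 m³)
9 containers × 20 m³ = 180 m³; used 135 m³; unused 45 m³.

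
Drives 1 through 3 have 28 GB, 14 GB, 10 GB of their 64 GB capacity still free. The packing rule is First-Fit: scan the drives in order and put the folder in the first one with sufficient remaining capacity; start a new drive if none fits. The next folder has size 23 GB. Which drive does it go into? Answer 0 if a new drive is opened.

Drives with room: drive 1 (28 GB).
The first with room is drive 1.

1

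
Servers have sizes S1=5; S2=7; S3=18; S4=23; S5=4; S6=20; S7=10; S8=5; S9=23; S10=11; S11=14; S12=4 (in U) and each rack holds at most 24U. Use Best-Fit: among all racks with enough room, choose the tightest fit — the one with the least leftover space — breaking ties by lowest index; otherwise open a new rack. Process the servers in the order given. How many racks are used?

rack 1: place S1 (5U), 19U left
rack 1: place S2 (7U), 12U left
rack 2: place S3 (18U), 6U left
rack 3: place S4 (23U), 1U left
rack 2: place S5 (4U), 2U left
rack 4: place S6 (20U), 4U left
rack 1: place S7 (10U), 2U left
rack 5: place S8 (5U), 19U left
rack 6: place S9 (23U), 1U left
rack 5: place S10 (11U), 8U left
rack 7: place S11 (14U), 10U left
rack 4: place S12 (4U), 0U left

7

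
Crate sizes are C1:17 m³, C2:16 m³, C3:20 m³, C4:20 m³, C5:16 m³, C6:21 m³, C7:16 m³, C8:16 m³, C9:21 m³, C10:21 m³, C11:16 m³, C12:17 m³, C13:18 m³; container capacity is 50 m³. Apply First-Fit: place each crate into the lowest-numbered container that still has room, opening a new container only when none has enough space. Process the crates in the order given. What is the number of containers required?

6 containers

container 1: place C1 (17 m³), 33 m³ left
container 1: place C2 (16 m³), 17 m³ left
container 2: place C3 (20 m³), 30 m³ left
container 2: place C4 (20 m³), 10 m³ left
container 1: place C5 (16 m³), 1 m³ left
container 3: place C6 (21 m³), 29 m³ left
container 3: place C7 (16 m³), 13 m³ left
container 4: place C8 (16 m³), 34 m³ left
container 4: place C9 (21 m³), 13 m³ left
container 5: place C10 (21 m³), 29 m³ left
container 5: place C11 (16 m³), 13 m³ left
container 6: place C12 (17 m³), 33 m³ left
container 6: place C13 (18 m³), 15 m³ left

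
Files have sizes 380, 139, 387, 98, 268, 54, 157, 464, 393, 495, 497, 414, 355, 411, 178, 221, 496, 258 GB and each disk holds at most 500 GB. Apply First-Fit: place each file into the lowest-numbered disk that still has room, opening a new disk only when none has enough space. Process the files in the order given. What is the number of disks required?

380 GB → disk 1 (remaining 120 GB)
139 GB → disk 2 (remaining 361 GB)
387 GB → disk 3 (remaining 113 GB)
98 GB → disk 1 (remaining 22 GB)
268 GB → disk 2 (remaining 93 GB)
54 GB → disk 2 (remaining 39 GB)
157 GB → disk 4 (remaining 343 GB)
464 GB → disk 5 (remaining 36 GB)
393 GB → disk 6 (remaining 107 GB)
495 GB → disk 7 (remaining 5 GB)
497 GB → disk 8 (remaining 3 GB)
414 GB → disk 9 (remaining 86 GB)
355 GB → disk 10 (remaining 145 GB)
411 GB → disk 11 (remaining 89 GB)
178 GB → disk 4 (remaining 165 GB)
221 GB → disk 12 (remaining 279 GB)
496 GB → disk 13 (remaining 4 GB)
258 GB → disk 12 (remaining 21 GB)
Final disks: [380,98] [139,268,54] [387] [157,178] [464] [393] [495] [497] [414] [355] [411] [221,258] [496].

13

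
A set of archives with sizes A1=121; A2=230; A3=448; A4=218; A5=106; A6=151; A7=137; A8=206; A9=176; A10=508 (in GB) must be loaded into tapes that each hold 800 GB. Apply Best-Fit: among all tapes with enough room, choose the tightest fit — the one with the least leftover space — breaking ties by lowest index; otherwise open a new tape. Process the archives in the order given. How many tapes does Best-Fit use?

3 tapes

A1 (121 GB) → tape 1 (remaining 679 GB)
A2 (230 GB) → tape 1 (remaining 449 GB)
A3 (448 GB) → tape 1 (remaining 1 GB)
A4 (218 GB) → tape 2 (remaining 582 GB)
A5 (106 GB) → tape 2 (remaining 476 GB)
A6 (151 GB) → tape 2 (remaining 325 GB)
A7 (137 GB) → tape 2 (remaining 188 GB)
A8 (206 GB) → tape 3 (remaining 594 GB)
A9 (176 GB) → tape 2 (remaining 12 GB)
A10 (508 GB) → tape 3 (remaining 86 GB)
Final tapes: [121,230,448] [218,106,151,137,176] [206,508].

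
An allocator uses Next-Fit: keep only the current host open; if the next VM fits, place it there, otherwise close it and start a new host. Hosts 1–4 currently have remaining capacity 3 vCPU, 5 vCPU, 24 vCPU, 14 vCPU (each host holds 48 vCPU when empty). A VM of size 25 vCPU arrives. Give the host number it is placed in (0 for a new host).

Next-Fit only looks at host 4, which has 14 vCPU free.
25 vCPU does not fit, so a new host is opened.

0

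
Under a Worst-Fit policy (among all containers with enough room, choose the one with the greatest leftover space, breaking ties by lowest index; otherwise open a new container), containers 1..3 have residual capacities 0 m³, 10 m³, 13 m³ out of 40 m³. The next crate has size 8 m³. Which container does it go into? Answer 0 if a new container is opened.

3

Containers with room: container 2 (10 m³), container 3 (13 m³).
Most room is container 3 with 13 m³ free.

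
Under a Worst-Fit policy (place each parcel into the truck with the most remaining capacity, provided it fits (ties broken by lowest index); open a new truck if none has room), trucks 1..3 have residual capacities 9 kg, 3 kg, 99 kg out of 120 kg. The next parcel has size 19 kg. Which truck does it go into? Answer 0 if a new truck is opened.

3

Trucks with room: truck 3 (99 kg).
Most room is truck 3 with 99 kg free.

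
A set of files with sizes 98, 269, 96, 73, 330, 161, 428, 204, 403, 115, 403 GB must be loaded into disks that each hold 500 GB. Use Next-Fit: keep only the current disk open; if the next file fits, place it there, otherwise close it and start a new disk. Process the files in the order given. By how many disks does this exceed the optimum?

Next-Fit: [98,269,96] [73,330] [161] [428] [204] [403] [115] [403] → 8 disks.
Total size 2580 GB; any packing needs at least ⌈2580/500⌉ = 6 disks.
An optimal packing achieves that bound: [428] [403,96] [403,73] [330,161] [269,204] [115,98] → 6 disks.
Excess: 8 − 6 = 2.

2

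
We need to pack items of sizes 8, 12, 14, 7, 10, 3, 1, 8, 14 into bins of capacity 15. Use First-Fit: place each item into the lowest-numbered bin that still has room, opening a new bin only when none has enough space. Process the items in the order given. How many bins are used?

6

bin 1: place 8, 7 left
bin 2: place 12, 3 left
bin 3: place 14, 1 left
bin 1: place 7, 0 left
bin 4: place 10, 5 left
bin 2: place 3, 0 left
bin 3: place 1, 0 left
bin 5: place 8, 7 left
bin 6: place 14, 1 left
Final bins: [8,7] [12,3] [14,1] [10] [8] [14].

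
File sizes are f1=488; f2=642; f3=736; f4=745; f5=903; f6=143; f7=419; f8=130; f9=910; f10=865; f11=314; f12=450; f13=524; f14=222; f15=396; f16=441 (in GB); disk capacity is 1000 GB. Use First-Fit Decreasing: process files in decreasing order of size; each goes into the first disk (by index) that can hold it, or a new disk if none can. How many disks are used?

Sorted descending: 910, 903, 865, 745, 736, 642, 524, 488, 450, 441, 419, 396, 314, 222, 143, 130.
disk 1: place 910 GB, 90 GB left
disk 2: place 903 GB, 97 GB left
disk 3: place 865 GB, 135 GB left
disk 4: place 745 GB, 255 GB left
disk 5: place 736 GB, 264 GB left
disk 6: place 642 GB, 358 GB left
disk 7: place 524 GB, 476 GB left
disk 8: place 488 GB, 512 GB left
disk 7: place 450 GB, 26 GB left
disk 8: place 441 GB, 71 GB left
disk 9: place 419 GB, 581 GB left
disk 9: place 396 GB, 185 GB left
disk 6: place 314 GB, 44 GB left
disk 4: place 222 GB, 33 GB left
disk 5: place 143 GB, 121 GB left
disk 3: place 130 GB, 5 GB left
Final disks: [910] [903] [865,130] [745,222] [736,143] [642,314] [524,450] [488,441] [419,396].

9 disks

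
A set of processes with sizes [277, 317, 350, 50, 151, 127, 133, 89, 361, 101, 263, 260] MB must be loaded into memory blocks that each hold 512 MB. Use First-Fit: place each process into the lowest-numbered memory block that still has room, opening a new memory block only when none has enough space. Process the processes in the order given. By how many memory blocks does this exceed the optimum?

0

First-Fit: [277,50,151] [317,127] [350,133] [89,361] [101,263] [260] → 6 memory blocks.
6 processes exceed 256 MB (half the capacity), and no two of those can share a memory block, so at least 6 memory blocks are needed.
So 6 is already optimal.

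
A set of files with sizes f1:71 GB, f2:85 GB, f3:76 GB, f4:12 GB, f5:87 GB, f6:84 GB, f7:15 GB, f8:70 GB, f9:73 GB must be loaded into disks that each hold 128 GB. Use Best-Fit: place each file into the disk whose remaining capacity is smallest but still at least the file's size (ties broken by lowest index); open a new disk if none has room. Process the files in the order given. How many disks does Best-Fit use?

f1 (71 GB) → disk 1 (remaining 57 GB)
f2 (85 GB) → disk 2 (remaining 43 GB)
f3 (76 GB) → disk 3 (remaining 52 GB)
f4 (12 GB) → disk 2 (remaining 31 GB)
f5 (87 GB) → disk 4 (remaining 41 GB)
f6 (84 GB) → disk 5 (remaining 44 GB)
f7 (15 GB) → disk 2 (remaining 16 GB)
f8 (70 GB) → disk 6 (remaining 58 GB)
f9 (73 GB) → disk 7 (remaining 55 GB)
Final disks: [71] [85,12,15] [76] [87] [84] [70] [73].

7 disks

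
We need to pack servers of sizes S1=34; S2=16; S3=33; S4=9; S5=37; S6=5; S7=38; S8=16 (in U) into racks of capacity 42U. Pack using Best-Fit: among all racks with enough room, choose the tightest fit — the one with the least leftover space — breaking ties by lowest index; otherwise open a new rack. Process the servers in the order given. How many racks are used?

S1 (34U) → rack 1 (remaining 8U)
S2 (16U) → rack 2 (remaining 26U)
S3 (33U) → rack 3 (remaining 9U)
S4 (9U) → rack 3 (remaining 0U)
S5 (37U) → rack 4 (remaining 5U)
S6 (5U) → rack 4 (remaining 0U)
S7 (38U) → rack 5 (remaining 4U)
S8 (16U) → rack 2 (remaining 10U)

5 racks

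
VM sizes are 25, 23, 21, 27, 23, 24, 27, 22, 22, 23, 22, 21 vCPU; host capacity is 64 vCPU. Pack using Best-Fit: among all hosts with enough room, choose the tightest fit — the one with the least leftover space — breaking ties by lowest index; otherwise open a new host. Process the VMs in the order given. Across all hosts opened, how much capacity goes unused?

104

host 1: place 25 vCPU, 39 vCPU left
host 1: place 23 vCPU, 16 vCPU left
host 2: place 21 vCPU, 43 vCPU left
host 2: place 27 vCPU, 16 vCPU left
host 3: place 23 vCPU, 41 vCPU left
host 3: place 24 vCPU, 17 vCPU left
host 4: place 27 vCPU, 37 vCPU left
host 4: place 22 vCPU, 15 vCPU left
host 5: place 22 vCPU, 42 vCPU left
host 5: place 23 vCPU, 19 vCPU left
host 6: place 22 vCPU, 42 vCPU left
host 6: place 21 vCPU, 21 vCPU left
6 hosts × 64 vCPU = 384 vCPU; used 280 vCPU; unused 104 vCPU.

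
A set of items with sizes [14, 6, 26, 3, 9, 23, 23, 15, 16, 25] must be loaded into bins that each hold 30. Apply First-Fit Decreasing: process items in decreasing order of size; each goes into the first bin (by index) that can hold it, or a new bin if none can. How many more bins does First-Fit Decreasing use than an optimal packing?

0

First-Fit Decreasing: [26,3] [25] [23,6] [23] [16,14] [15,9] → 6 bins.
Total size 160; any packing needs at least ⌈160/30⌉ = 6 bins.
So 6 is already optimal.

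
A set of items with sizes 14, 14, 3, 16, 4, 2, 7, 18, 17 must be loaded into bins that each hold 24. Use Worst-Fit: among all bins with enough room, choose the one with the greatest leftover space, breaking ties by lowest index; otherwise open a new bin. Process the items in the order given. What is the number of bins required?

14 → bin 1 (remaining 10)
14 → bin 2 (remaining 10)
3 → bin 1 (remaining 7)
16 → bin 3 (remaining 8)
4 → bin 2 (remaining 6)
2 → bin 3 (remaining 6)
7 → bin 1 (remaining 0)
18 → bin 4 (remaining 6)
17 → bin 5 (remaining 7)

5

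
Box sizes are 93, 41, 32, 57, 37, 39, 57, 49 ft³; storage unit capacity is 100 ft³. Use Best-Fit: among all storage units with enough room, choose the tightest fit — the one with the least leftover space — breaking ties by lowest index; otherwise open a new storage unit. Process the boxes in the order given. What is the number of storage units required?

93 ft³ → storage unit 1 (remaining 7 ft³)
41 ft³ → storage unit 2 (remaining 59 ft³)
32 ft³ → storage unit 2 (remaining 27 ft³)
57 ft³ → storage unit 3 (remaining 43 ft³)
37 ft³ → storage unit 3 (remaining 6 ft³)
39 ft³ → storage unit 4 (remaining 61 ft³)
57 ft³ → storage unit 4 (remaining 4 ft³)
49 ft³ → storage unit 5 (remaining 51 ft³)
Final storage units: [93] [41,32] [57,37] [39,57] [49].

5 storage units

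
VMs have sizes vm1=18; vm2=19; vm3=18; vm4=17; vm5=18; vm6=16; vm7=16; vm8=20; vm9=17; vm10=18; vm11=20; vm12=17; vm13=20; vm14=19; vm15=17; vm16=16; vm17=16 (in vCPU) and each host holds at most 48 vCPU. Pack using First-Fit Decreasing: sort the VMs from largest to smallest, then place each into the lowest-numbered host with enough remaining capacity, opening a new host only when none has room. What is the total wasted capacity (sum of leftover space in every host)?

Sorted descending: 20, 20, 20, 19, 19, 18, 18, 18, 18, 17, 17, 17, 17, 16, 16, 16, 16.
Put 20 vCPU in host 1; 28 vCPU remain.
Put 20 vCPU in host 1; 8 vCPU remain.
Put 20 vCPU in host 2; 28 vCPU remain.
Put 19 vCPU in host 2; 9 vCPU remain.
Put 19 vCPU in host 3; 29 vCPU remain.
Put 18 vCPU in host 3; 11 vCPU remain.
Put 18 vCPU in host 4; 30 vCPU remain.
Put 18 vCPU in host 4; 12 vCPU remain.
Put 18 vCPU in host 5; 30 vCPU remain.
Put 17 vCPU in host 5; 13 vCPU remain.
Put 17 vCPU in host 6; 31 vCPU remain.
Put 17 vCPU in host 6; 14 vCPU remain.
Put 17 vCPU in host 7; 31 vCPU remain.
Put 16 vCPU in host 7; 15 vCPU remain.
Put 16 vCPU in host 8; 32 vCPU remain.
Put 16 vCPU in host 8; 16 vCPU remain.
Put 16 vCPU in host 8; 0 vCPU remain.
8 hosts × 48 vCPU = 384 vCPU; used 302 vCPU; unused 82 vCPU.

82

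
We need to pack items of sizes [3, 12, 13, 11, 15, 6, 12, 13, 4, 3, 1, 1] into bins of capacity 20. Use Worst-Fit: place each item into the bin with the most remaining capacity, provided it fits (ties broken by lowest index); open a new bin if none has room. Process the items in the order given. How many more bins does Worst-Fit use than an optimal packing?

Worst-Fit: [3,12] [13,3] [11,6] [15] [12,4] [13,1,1] → 6 bins.
6 items exceed 10 (half the capacity), and no two of those can share a bin, so at least 6 bins are needed.
So 6 is already optimal.

0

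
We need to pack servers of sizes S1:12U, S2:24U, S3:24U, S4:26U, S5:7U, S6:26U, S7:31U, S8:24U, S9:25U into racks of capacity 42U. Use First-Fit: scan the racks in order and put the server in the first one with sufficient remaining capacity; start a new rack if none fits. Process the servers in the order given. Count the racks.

7 racks

Put S1 (12U) in rack 1; 30U remain.
Put S2 (24U) in rack 1; 6U remain.
Put S3 (24U) in rack 2; 18U remain.
Put S4 (26U) in rack 3; 16U remain.
Put S5 (7U) in rack 2; 11U remain.
Put S6 (26U) in rack 4; 16U remain.
Put S7 (31U) in rack 5; 11U remain.
Put S8 (24U) in rack 6; 18U remain.
Put S9 (25U) in rack 7; 17U remain.
Final racks: [12,24] [24,7] [26] [26] [31] [24] [25].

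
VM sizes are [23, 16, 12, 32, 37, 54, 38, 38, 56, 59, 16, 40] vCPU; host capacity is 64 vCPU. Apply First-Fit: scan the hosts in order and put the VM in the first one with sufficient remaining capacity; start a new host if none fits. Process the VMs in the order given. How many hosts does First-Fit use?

23 vCPU → host 1 (remaining 41 vCPU)
16 vCPU → host 1 (remaining 25 vCPU)
12 vCPU → host 1 (remaining 13 vCPU)
32 vCPU → host 2 (remaining 32 vCPU)
37 vCPU → host 3 (remaining 27 vCPU)
54 vCPU → host 4 (remaining 10 vCPU)
38 vCPU → host 5 (remaining 26 vCPU)
38 vCPU → host 6 (remaining 26 vCPU)
56 vCPU → host 7 (remaining 8 vCPU)
59 vCPU → host 8 (remaining 5 vCPU)
16 vCPU → host 2 (remaining 16 vCPU)
40 vCPU → host 9 (remaining 24 vCPU)

9 hosts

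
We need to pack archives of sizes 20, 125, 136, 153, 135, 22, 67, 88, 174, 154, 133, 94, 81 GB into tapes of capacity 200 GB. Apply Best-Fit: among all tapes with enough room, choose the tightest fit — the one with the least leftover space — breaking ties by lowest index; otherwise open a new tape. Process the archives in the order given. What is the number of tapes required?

9

Put 20 GB in tape 1; 180 GB remain.
Put 125 GB in tape 1; 55 GB remain.
Put 136 GB in tape 2; 64 GB remain.
Put 153 GB in tape 3; 47 GB remain.
Put 135 GB in tape 4; 65 GB remain.
Put 22 GB in tape 3; 25 GB remain.
Put 67 GB in tape 5; 133 GB remain.
Put 88 GB in tape 5; 45 GB remain.
Put 174 GB in tape 6; 26 GB remain.
Put 154 GB in tape 7; 46 GB remain.
Put 133 GB in tape 8; 67 GB remain.
Put 94 GB in tape 9; 106 GB remain.
Put 81 GB in tape 9; 25 GB remain.
Final tapes: [20,125] [136] [153,22] [135] [67,88] [174] [154] [133] [94,81].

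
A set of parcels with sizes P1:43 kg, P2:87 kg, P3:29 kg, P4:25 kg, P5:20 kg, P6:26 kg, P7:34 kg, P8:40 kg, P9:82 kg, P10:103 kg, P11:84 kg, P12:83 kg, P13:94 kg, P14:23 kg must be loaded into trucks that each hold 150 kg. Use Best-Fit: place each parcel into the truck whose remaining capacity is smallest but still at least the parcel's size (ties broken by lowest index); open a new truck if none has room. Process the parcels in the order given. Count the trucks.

7

truck 1: place P1 (43 kg), 107 kg left
truck 1: place P2 (87 kg), 20 kg left
truck 2: place P3 (29 kg), 121 kg left
truck 2: place P4 (25 kg), 96 kg left
truck 1: place P5 (20 kg), 0 kg left
truck 2: place P6 (26 kg), 70 kg left
truck 2: place P7 (34 kg), 36 kg left
truck 3: place P8 (40 kg), 110 kg left
truck 3: place P9 (82 kg), 28 kg left
truck 4: place P10 (103 kg), 47 kg left
truck 5: place P11 (84 kg), 66 kg left
truck 6: place P12 (83 kg), 67 kg left
truck 7: place P13 (94 kg), 56 kg left
truck 3: place P14 (23 kg), 5 kg left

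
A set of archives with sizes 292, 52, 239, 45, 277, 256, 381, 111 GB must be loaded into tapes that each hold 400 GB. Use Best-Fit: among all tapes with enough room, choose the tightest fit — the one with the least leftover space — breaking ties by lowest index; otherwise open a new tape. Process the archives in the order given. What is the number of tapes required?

Put 292 GB in tape 1; 108 GB remain.
Put 52 GB in tape 1; 56 GB remain.
Put 239 GB in tape 2; 161 GB remain.
Put 45 GB in tape 1; 11 GB remain.
Put 277 GB in tape 3; 123 GB remain.
Put 256 GB in tape 4; 144 GB remain.
Put 381 GB in tape 5; 19 GB remain.
Put 111 GB in tape 3; 12 GB remain.

5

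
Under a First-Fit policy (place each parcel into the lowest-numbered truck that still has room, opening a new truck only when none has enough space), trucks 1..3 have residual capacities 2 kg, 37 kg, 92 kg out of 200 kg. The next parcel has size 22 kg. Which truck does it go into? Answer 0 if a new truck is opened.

Trucks with room: truck 2 (37 kg), truck 3 (92 kg).
The first with room is truck 2.

2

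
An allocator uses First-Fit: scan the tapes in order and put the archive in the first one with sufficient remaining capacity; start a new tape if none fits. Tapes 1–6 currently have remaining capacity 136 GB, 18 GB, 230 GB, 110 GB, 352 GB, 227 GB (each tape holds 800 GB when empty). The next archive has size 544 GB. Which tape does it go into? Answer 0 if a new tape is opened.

0

No tape has ≥ 544 GB free, so a new tape is opened.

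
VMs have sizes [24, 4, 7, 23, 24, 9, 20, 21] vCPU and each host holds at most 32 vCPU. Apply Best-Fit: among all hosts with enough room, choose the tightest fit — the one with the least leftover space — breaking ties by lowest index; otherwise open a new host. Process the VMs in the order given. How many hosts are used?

5 hosts

Put 24 vCPU in host 1; 8 vCPU remain.
Put 4 vCPU in host 1; 4 vCPU remain.
Put 7 vCPU in host 2; 25 vCPU remain.
Put 23 vCPU in host 2; 2 vCPU remain.
Put 24 vCPU in host 3; 8 vCPU remain.
Put 9 vCPU in host 4; 23 vCPU remain.
Put 20 vCPU in host 4; 3 vCPU remain.
Put 21 vCPU in host 5; 11 vCPU remain.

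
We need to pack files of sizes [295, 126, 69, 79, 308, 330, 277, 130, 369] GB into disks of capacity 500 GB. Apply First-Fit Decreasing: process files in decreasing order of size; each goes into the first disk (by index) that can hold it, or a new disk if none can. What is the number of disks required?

Sorted descending: 369, 330, 308, 295, 277, 130, 126, 79, 69.
disk 1: place 369 GB, 131 GB left
disk 2: place 330 GB, 170 GB left
disk 3: place 308 GB, 192 GB left
disk 4: place 295 GB, 205 GB left
disk 5: place 277 GB, 223 GB left
disk 1: place 130 GB, 1 GB left
disk 2: place 126 GB, 44 GB left
disk 3: place 79 GB, 113 GB left
disk 3: place 69 GB, 44 GB left

5 disks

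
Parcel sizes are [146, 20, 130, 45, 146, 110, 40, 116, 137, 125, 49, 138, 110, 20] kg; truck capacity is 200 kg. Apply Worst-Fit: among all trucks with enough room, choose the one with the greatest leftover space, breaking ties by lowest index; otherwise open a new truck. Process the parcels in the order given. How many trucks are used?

146 kg → truck 1 (remaining 54 kg)
20 kg → truck 1 (remaining 34 kg)
130 kg → truck 2 (remaining 70 kg)
45 kg → truck 2 (remaining 25 kg)
146 kg → truck 3 (remaining 54 kg)
110 kg → truck 4 (remaining 90 kg)
40 kg → truck 4 (remaining 50 kg)
116 kg → truck 5 (remaining 84 kg)
137 kg → truck 6 (remaining 63 kg)
125 kg → truck 7 (remaining 75 kg)
49 kg → truck 5 (remaining 35 kg)
138 kg → truck 8 (remaining 62 kg)
110 kg → truck 9 (remaining 90 kg)
20 kg → truck 9 (remaining 70 kg)

9 trucks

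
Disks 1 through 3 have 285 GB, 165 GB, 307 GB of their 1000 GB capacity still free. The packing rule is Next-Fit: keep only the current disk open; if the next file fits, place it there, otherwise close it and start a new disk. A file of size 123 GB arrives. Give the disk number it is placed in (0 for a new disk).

Next-Fit only looks at disk 3, which has 307 GB free.
123 GB fits there.

3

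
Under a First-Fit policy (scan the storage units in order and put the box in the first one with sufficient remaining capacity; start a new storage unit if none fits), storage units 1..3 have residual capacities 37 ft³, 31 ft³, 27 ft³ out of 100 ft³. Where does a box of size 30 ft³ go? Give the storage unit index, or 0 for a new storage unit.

1

Storage units with room: storage unit 1 (37 ft³), storage unit 2 (31 ft³).
The first with room is storage unit 1.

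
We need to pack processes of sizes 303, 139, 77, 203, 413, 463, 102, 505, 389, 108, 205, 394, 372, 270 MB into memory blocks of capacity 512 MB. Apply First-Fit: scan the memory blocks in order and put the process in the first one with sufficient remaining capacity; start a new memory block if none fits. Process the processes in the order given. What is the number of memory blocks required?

memory block 1: place 303 MB, 209 MB left
memory block 1: place 139 MB, 70 MB left
memory block 2: place 77 MB, 435 MB left
memory block 2: place 203 MB, 232 MB left
memory block 3: place 413 MB, 99 MB left
memory block 4: place 463 MB, 49 MB left
memory block 2: place 102 MB, 130 MB left
memory block 5: place 505 MB, 7 MB left
memory block 6: place 389 MB, 123 MB left
memory block 2: place 108 MB, 22 MB left
memory block 7: place 205 MB, 307 MB left
memory block 8: place 394 MB, 118 MB left
memory block 9: place 372 MB, 140 MB left
memory block 7: place 270 MB, 37 MB left

9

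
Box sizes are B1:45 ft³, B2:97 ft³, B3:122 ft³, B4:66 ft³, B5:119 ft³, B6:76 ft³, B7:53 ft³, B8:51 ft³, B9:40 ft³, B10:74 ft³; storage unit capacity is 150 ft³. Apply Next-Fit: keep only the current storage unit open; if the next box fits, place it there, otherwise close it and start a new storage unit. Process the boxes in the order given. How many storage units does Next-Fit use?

7

B1 (45 ft³) → storage unit 1 (remaining 105 ft³)
B2 (97 ft³) → storage unit 1 (remaining 8 ft³)
B3 (122 ft³) → storage unit 2 (remaining 28 ft³)
B4 (66 ft³) → storage unit 3 (remaining 84 ft³)
B5 (119 ft³) → storage unit 4 (remaining 31 ft³)
B6 (76 ft³) → storage unit 5 (remaining 74 ft³)
B7 (53 ft³) → storage unit 5 (remaining 21 ft³)
B8 (51 ft³) → storage unit 6 (remaining 99 ft³)
B9 (40 ft³) → storage unit 6 (remaining 59 ft³)
B10 (74 ft³) → storage unit 7 (remaining 76 ft³)
Final storage units: [45,97] [122] [66] [119] [76,53] [51,40] [74].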